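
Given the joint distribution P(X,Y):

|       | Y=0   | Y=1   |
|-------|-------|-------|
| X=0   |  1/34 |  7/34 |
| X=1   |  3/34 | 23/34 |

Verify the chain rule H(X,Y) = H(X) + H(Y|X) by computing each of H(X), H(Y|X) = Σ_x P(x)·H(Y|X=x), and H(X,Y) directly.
H(X) = 0.7871 bits, H(Y|X) = 0.5224 bits, H(X,Y) = 1.3096 bits

Marginal of X (row sums):
  P(X=0) = 1/34 + 7/34 = 4/17
  P(X=1) = 3/34 + 23/34 = 13/17
H(X) = -[(4/17)·log₂(4/17) + (13/17)·log₂(13/17)]
  = 0.49117 + 0.29596 = 0.7871 bits

H(Y|X) = Σ_x P(x)·H(Y|X=x):
  X=0: P(X=0) = 4/17, P(Y|X=0) = (1/8, 7/8) → H(Y|X=0) = 0.54356
  X=1: P(X=1) = 13/17, P(Y|X=1) = (3/26, 23/26) → H(Y|X=1) = 0.51595
H(Y|X) = (4/17)·0.54356 + (13/17)·0.51595 = 0.5224 bits

H(X,Y) = -Σ_{x,y} P(x,y) log₂ P(x,y). Per-cell terms -P(x,y)·log₂P(x,y):
  X=0: 0.14963, 0.46943
  X=1: 0.30904, 0.38146
Sum of the 4 terms: H(X,Y) = 1.3096 bits

Chain rule check:
  H(X) + H(Y|X) = 0.7871 + 0.5224 = 1.3095 bits
  H(X,Y) = 1.3096 bits
✓ Chain rule verified (Δ = 0.0001 is 4-dp rounding noise: each of the three values was rounded independently).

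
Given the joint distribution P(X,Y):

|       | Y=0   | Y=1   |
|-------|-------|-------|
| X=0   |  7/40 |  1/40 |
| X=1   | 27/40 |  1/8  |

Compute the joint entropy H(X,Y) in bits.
1.3309 bits

H(X,Y) = -Σ_{x,y} P(x,y) log₂ P(x,y). Per-cell terms -P(x,y)·log₂P(x,y):
  X=0: 0.4401, 0.1330
  X=1: 0.3828, 0.3750
Sum of the 4 terms: H(X,Y) = 1.3309 bits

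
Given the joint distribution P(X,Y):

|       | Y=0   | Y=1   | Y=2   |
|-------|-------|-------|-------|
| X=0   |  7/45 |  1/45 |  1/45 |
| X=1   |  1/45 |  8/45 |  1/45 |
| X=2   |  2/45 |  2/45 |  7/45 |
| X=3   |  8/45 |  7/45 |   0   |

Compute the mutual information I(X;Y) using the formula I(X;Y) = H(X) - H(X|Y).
0.4675 bits

I(X;Y) = H(X) - H(X|Y)

Marginal of X (row sums):
  P(X=0) = 7/45 + 1/45 + 1/45 = 1/5
  P(X=1) = 1/45 + 8/45 + 1/45 = 2/9
  P(X=2) = 2/45 + 2/45 + 7/45 = 11/45
  P(X=3) = 8/45 + 7/45 + 0 = 1/3
H(X) = -[(1/5)·log₂(1/5) + (2/9)·log₂(2/9) + (11/45)·log₂(11/45) + (1/3)·log₂(1/3)]
  = 0.46439 + 0.48221 + 0.49681 + 0.52832 = 1.97173 bits

Marginal of Y (column sums):
  P(Y=0) = 7/45 + 1/45 + 2/45 + 8/45 = 2/5
  P(Y=1) = 1/45 + 8/45 + 2/45 + 7/45 = 2/5
  P(Y=2) = 1/45 + 1/45 + 7/45 + 0 = 1/5
H(X|Y) = Σ_y P(y)·H(X|Y=y):
  Y=0: P(Y=0) = 2/5, P(X|Y=0) = (7/18, 1/18, 1/9, 4/9) → H(X|Y=0) = 1.63373
  Y=1: P(Y=1) = 2/5, P(X|Y=1) = (1/18, 4/9, 1/9, 7/18) → H(X|Y=1) = 1.63373
  Y=2: P(Y=2) = 1/5, P(X|Y=2) = (1/9, 1/9, 7/9, 0) → H(X|Y=2) = 0.98643
H(X|Y) = (2/5)·1.63373 + (2/5)·1.63373 + (1/5)·0.98643 = 1.50427 bits

I(X;Y) = H(X) - H(X|Y) = 1.97173 - 1.50427 = 0.4675 bits

Cross-check via I(X;Y) = H(X) + H(Y) - H(X,Y): computing H(Y) from the column sums and H(X,Y) from the 12 cells in the same way gives H(Y) = 1.52193 bits and H(X,Y) = 3.02620 bits, so
I(X;Y) = 1.97173 + 1.52193 - 3.02620 = 0.4675 bits ✓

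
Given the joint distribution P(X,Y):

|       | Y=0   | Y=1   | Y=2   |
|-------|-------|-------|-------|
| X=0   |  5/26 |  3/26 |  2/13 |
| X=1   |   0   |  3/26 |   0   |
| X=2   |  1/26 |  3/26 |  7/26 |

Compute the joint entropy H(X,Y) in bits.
2.6418 bits

H(X,Y) = -Σ_{x,y} P(x,y) log₂ P(x,y). Per-cell terms -P(x,y)·log₂P(x,y):
  X=0: 0.45741, 0.35948, 0.41545
  X=1: 0.00000, 0.35948, 0.00000
  X=2: 0.18079, 0.35948, 0.50968
  (cells with P = 0 contribute 0)
Sum of the 9 terms: H(X,Y) = 2.6418 bits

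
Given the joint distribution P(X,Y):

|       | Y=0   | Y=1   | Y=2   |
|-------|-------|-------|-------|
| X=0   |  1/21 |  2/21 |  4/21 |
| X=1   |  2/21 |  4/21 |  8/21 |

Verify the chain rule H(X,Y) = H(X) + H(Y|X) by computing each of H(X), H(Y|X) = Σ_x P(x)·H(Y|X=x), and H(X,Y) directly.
H(X) = 0.9183 bits, H(Y|X) = 1.3788 bits, H(X,Y) = 2.2971 bits

Marginal of X (row sums):
  P(X=0) = 1/21 + 2/21 + 4/21 = 1/3
  P(X=1) = 2/21 + 4/21 + 8/21 = 2/3
H(X) = -[(1/3)·log₂(1/3) + (2/3)·log₂(2/3)]
  = 0.52832 + 0.38998 = 0.9183 bits

H(Y|X) = Σ_x P(x)·H(Y|X=x):
  X=0: P(X=0) = 1/3, P(Y|X=0) = (1/7, 2/7, 4/7) → H(Y|X=0) = 1.37878
  X=1: P(X=1) = 2/3, P(Y|X=1) = (1/7, 2/7, 4/7) → H(Y|X=1) = 1.37878
H(Y|X) = (1/3)·1.37878 + (2/3)·1.37878 = 1.3788 bits

H(X,Y) = -Σ_{x,y} P(x,y) log₂ P(x,y). Per-cell terms -P(x,y)·log₂P(x,y):
  X=0: 0.20916, 0.32308, 0.45568
  X=1: 0.32308, 0.45568, 0.53041
Sum of the 6 terms: H(X,Y) = 2.2971 bits

Chain rule check:
  H(X) + H(Y|X) = 0.9183 + 1.3788 = 2.2971 bits
  H(X,Y) = 2.2971 bits
✓ Chain rule verified.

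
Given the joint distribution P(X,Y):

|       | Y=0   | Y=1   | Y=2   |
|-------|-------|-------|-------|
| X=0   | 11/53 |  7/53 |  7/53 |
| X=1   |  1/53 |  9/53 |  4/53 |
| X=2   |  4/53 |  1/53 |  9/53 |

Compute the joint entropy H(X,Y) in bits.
2.8899 bits

H(X,Y) = -Σ_{x,y} P(x,y) log₂ P(x,y). Per-cell terms -P(x,y)·log₂P(x,y):
  X=0: 0.47082, 0.38574, 0.38574
  X=1: 0.10807, 0.43438, 0.28135
  X=2: 0.28135, 0.10807, 0.43438
Sum of the 9 terms: H(X,Y) = 2.8899 bits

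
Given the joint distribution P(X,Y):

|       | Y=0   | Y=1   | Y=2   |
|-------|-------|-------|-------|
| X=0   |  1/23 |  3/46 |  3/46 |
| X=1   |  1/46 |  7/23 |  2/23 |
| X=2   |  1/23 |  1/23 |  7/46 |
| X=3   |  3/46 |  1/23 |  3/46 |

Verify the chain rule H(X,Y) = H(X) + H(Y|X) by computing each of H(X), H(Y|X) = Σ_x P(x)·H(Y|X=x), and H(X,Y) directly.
H(X) = 1.8982 bits, H(Y|X) = 1.2781 bits, H(X,Y) = 3.1763 bits

Marginal of X (row sums):
  P(X=0) = 1/23 + 3/46 + 3/46 = 4/23
  P(X=1) = 1/46 + 7/23 + 2/23 = 19/46
  P(X=2) = 1/23 + 1/23 + 7/46 = 11/46
  P(X=3) = 3/46 + 1/23 + 3/46 = 4/23
H(X) = -[(4/23)·log₂(4/23) + (19/46)·log₂(19/46) + (11/46)·log₂(11/46) + (4/23)·log₂(4/23)]
  = 0.438880 + 0.526892 + 0.493596 + 0.438880 = 1.8982 bits

H(Y|X) = Σ_x P(x)·H(Y|X=x):
  X=0: P(X=0) = 4/23, P(Y|X=0) = (1/4, 3/8, 3/8) → H(Y|X=0) = 1.561278
  X=1: P(X=1) = 19/46, P(Y|X=1) = (1/19, 14/19, 4/19) → H(Y|X=1) = 1.021455
  X=2: P(X=2) = 11/46, P(Y|X=2) = (2/11, 2/11, 7/11) → H(Y|X=2) = 1.309297
  X=3: P(X=3) = 4/23, P(Y|X=3) = (3/8, 1/4, 3/8) → H(Y|X=3) = 1.561278
H(Y|X) = (4/23)·1.561278 + (19/46)·1.021455 + (11/46)·1.309297 + (4/23)·1.561278 = 1.2781 bits

H(X,Y) = -Σ_{x,y} P(x,y) log₂ P(x,y). Per-cell terms -P(x,y)·log₂P(x,y):
  X=0: 0.196677, 0.256865, 0.256865
  X=1: 0.120077, 0.522324, 0.306397
  X=2: 0.196677, 0.196677, 0.413336
  X=3: 0.256865, 0.196677, 0.256865
Sum of the 12 terms: H(X,Y) = 3.1763 bits

Chain rule check:
  H(X) + H(Y|X) = 1.8982 + 1.2781 = 3.1763 bits
  H(X,Y) = 3.1763 bits
✓ Chain rule verified.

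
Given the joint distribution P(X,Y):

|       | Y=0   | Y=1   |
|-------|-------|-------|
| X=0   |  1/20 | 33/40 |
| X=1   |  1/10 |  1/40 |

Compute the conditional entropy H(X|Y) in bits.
0.3005 bits

H(X|Y) = H(X,Y) - H(Y)

H(X,Y) = -Σ_{x,y} P(x,y) log₂ P(x,y). Per-cell terms -P(x,y)·log₂P(x,y):
  X=0: 0.2161, 0.2290
  X=1: 0.3322, 0.1330
Sum of the 4 terms: H(X,Y) = 0.9103 bits

Marginal of Y (column sums):
  P(Y=0) = 1/20 + 1/10 = 3/20
  P(Y=1) = 33/40 + 1/40 = 17/20
H(Y) = -[(3/20)·log₂(3/20) + (17/20)·log₂(17/20)]
  = 0.4105 + 0.1993 = 0.6098 bits

H(X|Y) = H(X,Y) - H(Y) = 0.9103 - 0.6098 = 0.3005 bits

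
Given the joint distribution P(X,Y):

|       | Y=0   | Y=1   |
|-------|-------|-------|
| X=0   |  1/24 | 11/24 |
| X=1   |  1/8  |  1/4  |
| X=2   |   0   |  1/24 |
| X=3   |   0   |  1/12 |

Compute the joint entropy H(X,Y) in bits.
2.0717 bits

H(X,Y) = -Σ_{x,y} P(x,y) log₂ P(x,y). Per-cell terms -P(x,y)·log₂P(x,y):
  X=0: 0.19104, 0.51587
  X=1: 0.37500, 0.50000
  X=2: 0.00000, 0.19104
  X=3: 0.00000, 0.29875
  (cells with P = 0 contribute 0)
Sum of the 8 terms: H(X,Y) = 2.0717 bits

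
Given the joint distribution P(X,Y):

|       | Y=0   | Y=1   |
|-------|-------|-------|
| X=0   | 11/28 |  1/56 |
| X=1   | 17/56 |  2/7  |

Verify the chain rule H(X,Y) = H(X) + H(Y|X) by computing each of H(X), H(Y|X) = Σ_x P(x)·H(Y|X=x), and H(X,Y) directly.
H(X) = 0.9769 bits, H(Y|X) = 0.6949 bits, H(X,Y) = 1.6717 bits

Marginal of X (row sums):
  P(X=0) = 11/28 + 1/56 = 23/56
  P(X=1) = 17/56 + 2/7 = 33/56
H(X) = -[(23/56)·log₂(23/56) + (33/56)·log₂(33/56)]
  = 0.52727 + 0.44960 = 0.9769 bits

H(Y|X) = Σ_x P(x)·H(Y|X=x):
  X=0: P(X=0) = 23/56, P(Y|X=0) = (22/23, 1/23) → H(Y|X=0) = 0.25802
  X=1: P(X=1) = 33/56, P(Y|X=1) = (17/33, 16/33) → H(Y|X=1) = 0.99934
H(Y|X) = (23/56)·0.25802 + (33/56)·0.99934 = 0.6949 bits

H(X,Y) = -Σ_{x,y} P(x,y) log₂ P(x,y). Per-cell terms -P(x,y)·log₂P(x,y):
  X=0: 0.52954, 0.10370
  X=1: 0.52211, 0.51639
Sum of the 4 terms: H(X,Y) = 1.6717 bits

Chain rule check:
  H(X) + H(Y|X) = 0.9769 + 0.6949 = 1.6718 bits
  H(X,Y) = 1.6717 bits
✓ Chain rule verified (Δ = 0.0001 is 4-dp rounding noise: each of the three values was rounded independently).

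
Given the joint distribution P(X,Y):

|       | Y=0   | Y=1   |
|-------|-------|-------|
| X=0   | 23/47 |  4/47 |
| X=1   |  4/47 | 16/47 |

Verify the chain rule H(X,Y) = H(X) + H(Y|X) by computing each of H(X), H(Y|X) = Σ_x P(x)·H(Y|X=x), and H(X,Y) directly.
H(X) = 0.9839 bits, H(Y|X) = 0.6549 bits, H(X,Y) = 1.6388 bits

Marginal of X (row sums):
  P(X=0) = 23/47 + 4/47 = 27/47
  P(X=1) = 4/47 + 16/47 = 20/47
H(X) = -[(27/47)·log₂(27/47) + (20/47)·log₂(20/47)]
  = 0.45940 + 0.52454 = 0.9839 bits

H(Y|X) = Σ_x P(x)·H(Y|X=x):
  X=0: P(X=0) = 27/47, P(Y|X=0) = (23/27, 4/27) → H(Y|X=0) = 0.60519
  X=1: P(X=1) = 20/47, P(Y|X=1) = (1/5, 4/5) → H(Y|X=1) = 0.72193
H(Y|X) = (27/47)·0.60519 + (20/47)·0.72193 = 0.6549 bits

H(X,Y) = -Σ_{x,y} P(x,y) log₂ P(x,y). Per-cell terms -P(x,y)·log₂P(x,y):
  X=0: 0.50455, 0.30252
  X=1: 0.30252, 0.52922
Sum of the 4 terms: H(X,Y) = 1.6388 bits

Chain rule check:
  H(X) + H(Y|X) = 0.9839 + 0.6549 = 1.6388 bits
  H(X,Y) = 1.6388 bits
✓ Chain rule verified.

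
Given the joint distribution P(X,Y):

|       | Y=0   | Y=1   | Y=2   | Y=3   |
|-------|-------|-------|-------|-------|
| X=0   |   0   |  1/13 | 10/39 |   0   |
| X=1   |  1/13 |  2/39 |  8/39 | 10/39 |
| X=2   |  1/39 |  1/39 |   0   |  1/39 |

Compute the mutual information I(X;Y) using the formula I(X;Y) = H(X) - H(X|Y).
0.3732 bits

I(X;Y) = H(X) - H(X|Y)

Marginal of X (row sums):
  P(X=0) = 0 + 1/13 + 10/39 + 0 = 1/3
  P(X=1) = 1/13 + 2/39 + 8/39 + 10/39 = 23/39
  P(X=2) = 1/39 + 1/39 + 0 + 1/39 = 1/13
H(X) = -[(1/3)·log₂(1/3) + (23/39)·log₂(23/39) + (1/13)·log₂(1/13)]
  = 0.528321 + 0.449290 + 0.284649 = 1.26226 bits

Marginal of Y (column sums):
  P(Y=0) = 0 + 1/13 + 1/39 = 4/39
  P(Y=1) = 1/13 + 2/39 + 1/39 = 2/13
  P(Y=2) = 10/39 + 8/39 + 0 = 6/13
  P(Y=3) = 0 + 10/39 + 1/39 = 11/39
H(X|Y) = Σ_y P(y)·H(X|Y=y):
  Y=0: P(Y=0) = 4/39, P(X|Y=0) = (0, 3/4, 1/4) → H(X|Y=0) = 0.811278
  Y=1: P(Y=1) = 2/13, P(X|Y=1) = (1/2, 1/3, 1/6) → H(X|Y=1) = 1.459148
  Y=2: P(Y=2) = 6/13, P(X|Y=2) = (5/9, 4/9, 0) → H(X|Y=2) = 0.991076
  Y=3: P(Y=3) = 11/39, P(X|Y=3) = (0, 10/11, 1/11) → H(X|Y=3) = 0.439497
H(X|Y) = (4/39)·0.811278 + (2/13)·1.459148 + (6/13)·0.991076 + (11/39)·0.439497 = 0.88907 bits

I(X;Y) = H(X) - H(X|Y) = 1.26226 - 0.88907 = 0.3732 bits

Cross-check via I(X;Y) = H(X) + H(Y) - H(X,Y): computing H(Y) from the column sums and H(X,Y) from the 12 cells in the same way gives H(Y) = 1.78227 bits and H(X,Y) = 2.67134 bits, so
I(X;Y) = 1.26226 + 1.78227 - 2.67134 = 0.3732 bits ✓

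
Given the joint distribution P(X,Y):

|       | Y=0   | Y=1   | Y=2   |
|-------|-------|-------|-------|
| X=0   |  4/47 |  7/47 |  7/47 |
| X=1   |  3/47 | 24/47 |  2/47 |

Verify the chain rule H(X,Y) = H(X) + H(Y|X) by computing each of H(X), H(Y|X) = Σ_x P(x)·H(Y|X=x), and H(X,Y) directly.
H(X) = 0.9601 bits, H(Y|X) = 1.1030 bits, H(X,Y) = 2.0632 bits

Marginal of X (row sums):
  P(X=0) = 4/47 + 7/47 + 7/47 = 18/47
  P(X=1) = 3/47 + 24/47 + 2/47 = 29/47
H(X) = -[(18/47)·log₂(18/47) + (29/47)·log₂(29/47)]
  = 0.53030 + 0.42982 = 0.9601 bits

H(Y|X) = Σ_x P(x)·H(Y|X=x):
  X=0: P(X=0) = 18/47, P(Y|X=0) = (2/9, 7/18, 7/18) → H(Y|X=0) = 1.54198
  X=1: P(X=1) = 29/47, P(Y|X=1) = (3/29, 24/29, 2/29) → H(Y|X=1) = 0.83060
H(Y|X) = (18/47)·1.54198 + (29/47)·0.83060 = 1.1030 bits

H(X,Y) = -Σ_{x,y} P(x,y) log₂ P(x,y). Per-cell terms -P(x,y)·log₂P(x,y):
  X=0: 0.30252, 0.40916, 0.40916
  X=1: 0.25338, 0.49513, 0.19381
Sum of the 6 terms: H(X,Y) = 2.0632 bits

Chain rule check:
  H(X) + H(Y|X) = 0.9601 + 1.1030 = 2.0631 bits
  H(X,Y) = 2.0632 bits
✓ Chain rule verified (Δ = 0.0001 is 4-dp rounding noise: each of the three values was rounded independently).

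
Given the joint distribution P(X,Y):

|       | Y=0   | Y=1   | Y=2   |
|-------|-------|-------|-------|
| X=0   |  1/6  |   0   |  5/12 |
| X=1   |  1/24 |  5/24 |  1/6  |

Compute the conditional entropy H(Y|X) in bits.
1.0706 bits

H(Y|X) = H(X,Y) - H(X)

H(X,Y) = -Σ_{x,y} P(x,y) log₂ P(x,y). Per-cell terms -P(x,y)·log₂P(x,y):
  X=0: 0.4308271, 0.0000000, 0.5262643
  X=1: 0.1910401, 0.4714655, 0.4308271
  (cells with P = 0 contribute 0)
Sum of the 6 terms: H(X,Y) = 2.050424 bits

Marginal of X (row sums):
  P(X=0) = 1/6 + 0 + 5/12 = 7/12
  P(X=1) = 1/24 + 5/24 + 1/6 = 5/12
H(X) = -[(7/12)·log₂(7/12) + (5/12)·log₂(5/12)]
  = 0.4536044 + 0.5262643 = 0.979869 bits

H(Y|X) = H(X,Y) - H(X) = 2.050424 - 0.979869 = 1.0706 bits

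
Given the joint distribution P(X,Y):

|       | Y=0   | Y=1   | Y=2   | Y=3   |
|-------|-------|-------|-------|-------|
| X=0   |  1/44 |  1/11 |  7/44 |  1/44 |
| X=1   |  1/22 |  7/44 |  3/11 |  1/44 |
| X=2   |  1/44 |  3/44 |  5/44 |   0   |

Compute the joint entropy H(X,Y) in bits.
2.9893 bits

H(X,Y) = -Σ_{x,y} P(x,y) log₂ P(x,y). Per-cell terms -P(x,y)·log₂P(x,y):
  X=0: 0.1241, 0.3145, 0.4219, 0.1241
  X=1: 0.2027, 0.4219, 0.5112, 0.1241
  X=2: 0.1241, 0.2642, 0.3565, 0.0000
  (cells with P = 0 contribute 0)
Sum of the 12 terms: H(X,Y) = 2.9893 bits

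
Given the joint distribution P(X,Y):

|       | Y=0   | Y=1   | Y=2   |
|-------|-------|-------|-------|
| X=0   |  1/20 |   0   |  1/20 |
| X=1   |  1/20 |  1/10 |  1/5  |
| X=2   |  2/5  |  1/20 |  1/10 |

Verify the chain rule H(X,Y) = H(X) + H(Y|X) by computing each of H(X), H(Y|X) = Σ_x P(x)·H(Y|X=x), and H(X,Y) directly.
H(X) = 1.3367 bits, H(Y|X) = 1.1853 bits, H(X,Y) = 2.5219 bits

Marginal of X (row sums):
  P(X=0) = 1/20 + 0 + 1/20 = 1/10
  P(X=1) = 1/20 + 1/10 + 1/5 = 7/20
  P(X=2) = 2/5 + 1/20 + 1/10 = 11/20
H(X) = -[(1/10)·log₂(1/10) + (7/20)·log₂(7/20) + (11/20)·log₂(11/20)]
  = 0.33219 + 0.53010 + 0.47437 = 1.3367 bits

H(Y|X) = Σ_x P(x)·H(Y|X=x):
  X=0: P(X=0) = 1/10, P(Y|X=0) = (1/2, 0, 1/2) → H(Y|X=0) = 1.00000
  X=1: P(X=1) = 7/20, P(Y|X=1) = (1/7, 2/7, 4/7) → H(Y|X=1) = 1.37878
  X=2: P(X=2) = 11/20, P(Y|X=2) = (8/11, 1/11, 2/11) → H(Y|X=2) = 1.09580
H(Y|X) = (1/10)·1.00000 + (7/20)·1.37878 + (11/20)·1.09580 = 1.1853 bits

H(X,Y) = -Σ_{x,y} P(x,y) log₂ P(x,y). Per-cell terms -P(x,y)·log₂P(x,y):
  X=0: 0.21610, 0.00000, 0.21610
  X=1: 0.21610, 0.33219, 0.46439
  X=2: 0.52877, 0.21610, 0.33219
  (cells with P = 0 contribute 0)
Sum of the 9 terms: H(X,Y) = 2.5219 bits

Chain rule check:
  H(X) + H(Y|X) = 1.3367 + 1.1853 = 2.5220 bits
  H(X,Y) = 2.5219 bits
✓ Chain rule verified (Δ = 0.0001 is 4-dp rounding noise: each of the three values was rounded independently).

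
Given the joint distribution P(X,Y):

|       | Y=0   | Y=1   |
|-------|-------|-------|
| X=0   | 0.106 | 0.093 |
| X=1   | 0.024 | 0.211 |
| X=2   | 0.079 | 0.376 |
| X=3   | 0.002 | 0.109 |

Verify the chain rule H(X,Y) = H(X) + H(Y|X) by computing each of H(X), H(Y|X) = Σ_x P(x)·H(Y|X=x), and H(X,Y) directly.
H(X) = 1.8234 bits, H(Y|X) = 0.6276 bits, H(X,Y) = 2.4510 bits

Marginal of X (row sums):
  P(X=0) = 0.106 + 0.093 = 0.199
  P(X=1) = 0.024 + 0.211 = 0.235
  P(X=2) = 0.079 + 0.376 = 0.455
  P(X=3) = 0.002 + 0.109 = 0.111
H(X) = -[0.199·log₂(0.199) + 0.235·log₂(0.235) + 0.455·log₂(0.455) + 0.111·log₂(0.111)]
  = 0.46350 + 0.49098 + 0.51691 + 0.35202 = 1.8234 bits

H(Y|X) = Σ_x P(x)·H(Y|X=x):
  X=0: P(X=0) = 0.199, P(Y|X=0) = (106/199, 93/199) → H(Y|X=0) = 0.99692
  X=1: P(X=1) = 0.235, P(Y|X=1) = (24/235, 211/235) → H(Y|X=1) = 0.47570
  X=2: P(X=2) = 0.455, P(Y|X=2) = (79/455, 376/455) → H(Y|X=2) = 0.66593
  X=3: P(X=3) = 0.111, P(Y|X=3) = (2/111, 109/111) → H(Y|X=3) = 0.13016
H(Y|X) = 0.199·0.99692 + 0.235·0.47570 + 0.455·0.66593 + 0.111·0.13016 = 0.6276 bits

H(X,Y) = -Σ_{x,y} P(x,y) log₂ P(x,y). Per-cell terms -P(x,y)·log₂P(x,y):
  X=0: 0.34321, 0.31868
  X=1: 0.12914, 0.47363
  X=2: 0.28930, 0.53061
  X=3: 0.01793, 0.34854
Sum of the 8 terms: H(X,Y) = 2.4510 bits

Chain rule check:
  H(X) + H(Y|X) = 1.8234 + 0.6276 = 2.4510 bits
  H(X,Y) = 2.4510 bits
✓ Chain rule verified.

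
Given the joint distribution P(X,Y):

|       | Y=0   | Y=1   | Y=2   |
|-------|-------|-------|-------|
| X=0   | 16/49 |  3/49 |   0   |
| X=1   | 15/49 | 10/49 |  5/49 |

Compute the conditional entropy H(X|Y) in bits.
0.8389 bits

H(X|Y) = H(X,Y) - H(Y)

H(X,Y) = -Σ_{x,y} P(x,y) log₂ P(x,y). Per-cell terms -P(x,y)·log₂P(x,y):
  X=0: 0.527252, 0.246719, 0.000000
  X=1: 0.522802, 0.467915, 0.335998
  (cells with P = 0 contribute 0)
Sum of the 6 terms: H(X,Y) = 2.100686 bits

Marginal of Y (column sums):
  P(Y=0) = 16/49 + 15/49 = 31/49
  P(Y=1) = 3/49 + 10/49 = 13/49
  P(Y=2) = 0 + 5/49 = 5/49
H(Y) = -[(31/49)·log₂(31/49) + (13/49)·log₂(13/49) + (5/49)·log₂(5/49)]
  = 0.417876 + 0.507868 + 0.335998 = 1.261742 bits

H(X|Y) = H(X,Y) - H(Y) = 2.100686 - 1.261742 = 0.8389 bits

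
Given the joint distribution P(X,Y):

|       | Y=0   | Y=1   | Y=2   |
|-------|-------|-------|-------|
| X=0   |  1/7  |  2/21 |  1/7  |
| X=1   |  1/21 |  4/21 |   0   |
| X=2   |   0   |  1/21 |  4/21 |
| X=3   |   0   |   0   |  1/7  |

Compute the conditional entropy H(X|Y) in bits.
1.3622 bits

H(X|Y) = H(X,Y) - H(Y)

H(X,Y) = -Σ_{x,y} P(x,y) log₂ P(x,y). Per-cell terms -P(x,y)·log₂P(x,y):
  X=0: 0.40105, 0.32308, 0.40105
  X=1: 0.20916, 0.45568, 0.00000
  X=2: 0.00000, 0.20916, 0.45568
  X=3: 0.00000, 0.00000, 0.40105
  (cells with P = 0 contribute 0)
Sum of the 12 terms: H(X,Y) = 2.8559 bits

Marginal of Y (column sums):
  P(Y=0) = 1/7 + 1/21 + 0 + 0 = 4/21
  P(Y=1) = 2/21 + 4/21 + 1/21 + 0 = 1/3
  P(Y=2) = 1/7 + 0 + 4/21 + 1/7 = 10/21
H(Y) = -[(4/21)·log₂(4/21) + (1/3)·log₂(1/3) + (10/21)·log₂(10/21)]
  = 0.45568 + 0.52832 + 0.50971 = 1.4937 bits

H(X|Y) = H(X,Y) - H(Y) = 2.8559 - 1.4937 = 1.3622 bits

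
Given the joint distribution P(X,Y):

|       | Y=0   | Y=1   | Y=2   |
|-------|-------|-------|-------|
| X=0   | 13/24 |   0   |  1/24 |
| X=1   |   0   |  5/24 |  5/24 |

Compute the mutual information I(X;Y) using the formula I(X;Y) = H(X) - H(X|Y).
0.8174 bits

I(X;Y) = H(X) - H(X|Y)

Marginal of X (row sums):
  P(X=0) = 13/24 + 0 + 1/24 = 7/12
  P(X=1) = 0 + 5/24 + 5/24 = 5/12
H(X) = -[(7/12)·log₂(7/12) + (5/12)·log₂(5/12)]
  = 0.4536 + 0.5263 = 0.9799 bits

Marginal of Y (column sums):
  P(Y=0) = 13/24 + 0 = 13/24
  P(Y=1) = 0 + 5/24 = 5/24
  P(Y=2) = 1/24 + 5/24 = 1/4
H(X|Y) = Σ_y P(y)·H(X|Y=y):
  Y=0: P(Y=0) = 13/24, P(X|Y=0) = (1, 0) → H(X|Y=0) = 0.0000
  Y=1: P(Y=1) = 5/24, P(X|Y=1) = (0, 1) → H(X|Y=1) = 0.0000
  Y=2: P(Y=2) = 1/4, P(X|Y=2) = (1/6, 5/6) → H(X|Y=2) = 0.6500
H(X|Y) = (13/24)·0.0000 + (5/24)·0.0000 + (1/4)·0.6500 = 0.1625 bits

I(X;Y) = H(X) - H(X|Y) = 0.9799 - 0.1625 = 0.8174 bits

Cross-check via I(X;Y) = H(X) + H(Y) - H(X,Y): computing H(Y) from the column sums and H(X,Y) from the 6 cells in the same way gives H(Y) = 1.4506 bits and H(X,Y) = 1.6131 bits, so
I(X;Y) = 0.9799 + 1.4506 - 1.6131 = 0.8174 bits ✓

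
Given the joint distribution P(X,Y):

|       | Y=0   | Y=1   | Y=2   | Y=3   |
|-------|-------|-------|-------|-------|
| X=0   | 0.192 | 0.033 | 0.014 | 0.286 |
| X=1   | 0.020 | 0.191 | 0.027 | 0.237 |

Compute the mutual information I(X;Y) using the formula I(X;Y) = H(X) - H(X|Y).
0.2099 bits

I(X;Y) = H(X) - H(X|Y)

Marginal of X (row sums):
  P(X=0) = 0.192 + 0.033 + 0.014 + 0.286 = 0.525
  P(X=1) = 0.020 + 0.191 + 0.027 + 0.237 = 0.475
H(X) = -[0.525·log₂(0.525) + 0.475·log₂(0.475)]
  = 0.4880 + 0.5102 = 0.9982 bits

Marginal of Y (column sums):
  P(Y=0) = 0.192 + 0.020 = 0.212
  P(Y=1) = 0.033 + 0.191 = 0.224
  P(Y=2) = 0.014 + 0.027 = 0.041
  P(Y=3) = 0.286 + 0.237 = 0.523
H(X|Y) = Σ_y P(y)·H(X|Y=y):
  Y=0: P(Y=0) = 0.212, P(X|Y=0) = (48/53, 5/53) → H(X|Y=0) = 0.4508
  Y=1: P(Y=1) = 0.224, P(X|Y=1) = (33/224, 191/224) → H(X|Y=1) = 0.6031
  Y=2: P(Y=2) = 0.041, P(X|Y=2) = (14/41, 27/41) → H(X|Y=2) = 0.9262
  Y=3: P(Y=3) = 0.523, P(X|Y=3) = (286/523, 237/523) → H(X|Y=3) = 0.9937
H(X|Y) = 0.212·0.4508 + 0.224·0.6031 + 0.041·0.9262 + 0.523·0.9937 = 0.7883 bits

I(X;Y) = H(X) - H(X|Y) = 0.9982 - 0.7883 = 0.2099 bits

Cross-check via I(X;Y) = H(X) + H(Y) - H(X,Y): computing H(Y) from the column sums and H(X,Y) from the 8 cells in the same way gives H(Y) = 1.6359 bits and H(X,Y) = 2.4242 bits, so
I(X;Y) = 0.9982 + 1.6359 - 2.4242 = 0.2099 bits ✓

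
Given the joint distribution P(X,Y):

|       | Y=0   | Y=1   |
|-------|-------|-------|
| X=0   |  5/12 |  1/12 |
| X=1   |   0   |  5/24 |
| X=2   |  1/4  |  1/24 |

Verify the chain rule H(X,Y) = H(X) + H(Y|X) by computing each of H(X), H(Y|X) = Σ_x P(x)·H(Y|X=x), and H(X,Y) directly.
H(X) = 1.4899 bits, H(Y|X) = 0.4976 bits, H(X,Y) = 1.9875 bits

Marginal of X (row sums):
  P(X=0) = 5/12 + 1/12 = 1/2
  P(X=1) = 0 + 5/24 = 5/24
  P(X=2) = 1/4 + 1/24 = 7/24
H(X) = -[(1/2)·log₂(1/2) + (5/24)·log₂(5/24) + (7/24)·log₂(7/24)]
  = 0.50000 + 0.47147 + 0.51847 = 1.4899 bits

H(Y|X) = Σ_x P(x)·H(Y|X=x):
  X=0: P(X=0) = 1/2, P(Y|X=0) = (5/6, 1/6) → H(Y|X=0) = 0.65002
  X=1: P(X=1) = 5/24, P(Y|X=1) = (0, 1) → H(Y|X=1) = 0.00000
  X=2: P(X=2) = 7/24, P(Y|X=2) = (6/7, 1/7) → H(Y|X=2) = 0.59167
H(Y|X) = (1/2)·0.65002 + (5/24)·0.00000 + (7/24)·0.59167 = 0.4976 bits

H(X,Y) = -Σ_{x,y} P(x,y) log₂ P(x,y). Per-cell terms -P(x,y)·log₂P(x,y):
  X=0: 0.52626, 0.29875
  X=1: 0.00000, 0.47147
  X=2: 0.50000, 0.19104
  (cells with P = 0 contribute 0)
Sum of the 6 terms: H(X,Y) = 1.9875 bits

Chain rule check:
  H(X) + H(Y|X) = 1.4899 + 0.4976 = 1.9875 bits
  H(X,Y) = 1.9875 bits
✓ Chain rule verified.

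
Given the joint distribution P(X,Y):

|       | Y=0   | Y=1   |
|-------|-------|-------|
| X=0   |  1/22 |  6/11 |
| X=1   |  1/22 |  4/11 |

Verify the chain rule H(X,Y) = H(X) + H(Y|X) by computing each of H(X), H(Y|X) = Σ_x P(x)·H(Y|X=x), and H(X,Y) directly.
H(X) = 0.9760 bits, H(Y|X) = 0.4371 bits, H(X,Y) = 1.4131 bits

Marginal of X (row sums):
  P(X=0) = 1/22 + 6/11 = 13/22
  P(X=1) = 1/22 + 4/11 = 9/22
H(X) = -[(13/22)·log₂(13/22) + (9/22)·log₂(9/22)]
  = 0.4485 + 0.5275 = 0.9760 bits

H(Y|X) = Σ_x P(x)·H(Y|X=x):
  X=0: P(X=0) = 13/22, P(Y|X=0) = (1/13, 12/13) → H(Y|X=0) = 0.3912
  X=1: P(X=1) = 9/22, P(Y|X=1) = (1/9, 8/9) → H(Y|X=1) = 0.5033
H(Y|X) = (13/22)·0.3912 + (9/22)·0.5033 = 0.4371 bits

H(X,Y) = -Σ_{x,y} P(x,y) log₂ P(x,y). Per-cell terms -P(x,y)·log₂P(x,y):
  X=0: 0.2027, 0.4770
  X=1: 0.2027, 0.5307
Sum of the 4 terms: H(X,Y) = 1.4131 bits

Chain rule check:
  H(X) + H(Y|X) = 0.9760 + 0.4371 = 1.4131 bits
  H(X,Y) = 1.4131 bits
✓ Chain rule verified.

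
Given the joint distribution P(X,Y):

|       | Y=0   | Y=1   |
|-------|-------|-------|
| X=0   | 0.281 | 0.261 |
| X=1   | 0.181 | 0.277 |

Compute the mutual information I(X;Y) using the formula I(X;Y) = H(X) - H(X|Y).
0.0110 bits

I(X;Y) = H(X) - H(X|Y)

Marginal of X (row sums):
  P(X=0) = 0.281 + 0.261 = 0.542
  P(X=1) = 0.181 + 0.277 = 0.458
H(X) = -[0.542·log₂(0.542) + 0.458·log₂(0.458)]
  = 0.4789 + 0.5160 = 0.9949 bits

Marginal of Y (column sums):
  P(Y=0) = 0.281 + 0.181 = 0.462
  P(Y=1) = 0.261 + 0.277 = 0.538
H(X|Y) = Σ_y P(y)·H(X|Y=y):
  Y=0: P(Y=0) = 0.462, P(X|Y=0) = (281/462, 181/462) → H(X|Y=0) = 0.9659
  Y=1: P(Y=1) = 0.538, P(X|Y=1) = (261/538, 277/538) → H(X|Y=1) = 0.9994
H(X|Y) = 0.462·0.9659 + 0.538·0.9994 = 0.9839 bits

I(X;Y) = H(X) - H(X|Y) = 0.9949 - 0.9839 = 0.0110 bits

Cross-check via I(X;Y) = H(X) + H(Y) - H(X,Y): computing H(Y) from the column sums and H(X,Y) from the 4 cells in the same way gives H(Y) = 0.9958 bits and H(X,Y) = 1.9797 bits, so
I(X;Y) = 0.9949 + 0.9958 - 1.9797 = 0.0110 bits ✓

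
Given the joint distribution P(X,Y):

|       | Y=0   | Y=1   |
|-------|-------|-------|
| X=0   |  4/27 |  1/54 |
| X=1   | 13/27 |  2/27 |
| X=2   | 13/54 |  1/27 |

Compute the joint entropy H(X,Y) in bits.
1.9712 bits

H(X,Y) = -Σ_{x,y} P(x,y) log₂ P(x,y). Per-cell terms -P(x,y)·log₂P(x,y):
  X=0: 0.4081, 0.1066
  X=1: 0.5077, 0.2781
  X=2: 0.4946, 0.1761
Sum of the 6 terms: H(X,Y) = 1.9712 bits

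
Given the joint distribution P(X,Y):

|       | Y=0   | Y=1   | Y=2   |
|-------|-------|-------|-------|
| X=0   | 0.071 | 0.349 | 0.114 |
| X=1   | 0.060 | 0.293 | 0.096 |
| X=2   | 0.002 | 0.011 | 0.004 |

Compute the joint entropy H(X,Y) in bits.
2.3665 bits

H(X,Y) = -Σ_{x,y} P(x,y) log₂ P(x,y). Per-cell terms -P(x,y)·log₂P(x,y):
  X=0: 0.27094, 0.53003, 0.35715
  X=1: 0.24353, 0.51891, 0.32456
  X=2: 0.01793, 0.07157, 0.03186
Sum of the 9 terms: H(X,Y) = 2.3665 bits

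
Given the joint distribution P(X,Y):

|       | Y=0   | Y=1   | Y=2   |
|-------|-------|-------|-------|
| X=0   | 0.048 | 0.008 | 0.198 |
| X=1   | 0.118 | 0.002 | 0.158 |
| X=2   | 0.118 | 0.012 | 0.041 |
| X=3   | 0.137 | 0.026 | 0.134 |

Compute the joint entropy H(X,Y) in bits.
3.0786 bits

H(X,Y) = -Σ_{x,y} P(x,y) log₂ P(x,y). Per-cell terms -P(x,y)·log₂P(x,y):
  X=0: 0.2103, 0.0557, 0.4626
  X=1: 0.3638, 0.0179, 0.4206
  X=2: 0.3638, 0.0766, 0.1889
  X=3: 0.3929, 0.1369, 0.3886
Sum of the 12 terms: H(X,Y) = 3.0786 bits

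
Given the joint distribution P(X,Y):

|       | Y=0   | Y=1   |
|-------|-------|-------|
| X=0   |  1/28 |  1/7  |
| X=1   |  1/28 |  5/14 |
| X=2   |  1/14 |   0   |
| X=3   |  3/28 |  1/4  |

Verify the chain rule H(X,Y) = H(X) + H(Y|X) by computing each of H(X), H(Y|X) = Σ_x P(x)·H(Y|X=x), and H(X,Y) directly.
H(X) = 1.7758 bits, H(Y|X) = 0.6163 bits, H(X,Y) = 2.3922 bits

Marginal of X (row sums):
  P(X=0) = 1/28 + 1/7 = 5/28
  P(X=1) = 1/28 + 5/14 = 11/28
  P(X=2) = 1/14 + 0 = 1/14
  P(X=3) = 3/28 + 1/4 = 5/14
H(X) = -[(5/28)·log₂(5/28) + (11/28)·log₂(11/28) + (1/14)·log₂(1/14) + (5/14)·log₂(5/14)]
  = 0.443826 + 0.529541 + 0.271954 + 0.530510 = 1.7758 bits

H(Y|X) = Σ_x P(x)·H(Y|X=x):
  X=0: P(X=0) = 5/28, P(Y|X=0) = (1/5, 4/5) → H(Y|X=0) = 0.721928
  X=1: P(X=1) = 11/28, P(Y|X=1) = (1/11, 10/11) → H(Y|X=1) = 0.439497
  X=2: P(X=2) = 1/14, P(Y|X=2) = (1, 0) → H(Y|X=2) = 0.000000
  X=3: P(X=3) = 5/14, P(Y|X=3) = (3/10, 7/10) → H(Y|X=3) = 0.881291
H(Y|X) = (5/28)·0.721928 + (11/28)·0.439497 + (1/14)·0.000000 + (5/14)·0.881291 = 0.6163 bits

H(X,Y) = -Σ_{x,y} P(x,y) log₂ P(x,y). Per-cell terms -P(x,y)·log₂P(x,y):
  X=0: 0.171691, 0.401051
  X=1: 0.171691, 0.530510
  X=2: 0.271954, 0.000000
  X=3: 0.345256, 0.500000
  (cells with P = 0 contribute 0)
Sum of the 8 terms: H(X,Y) = 2.3922 bits

Chain rule check:
  H(X) + H(Y|X) = 1.7758 + 0.6163 = 2.3921 bits
  H(X,Y) = 2.3922 bits
✓ Chain rule verified (Δ = 0.0001 is 4-dp rounding noise: each of the three values was rounded independently).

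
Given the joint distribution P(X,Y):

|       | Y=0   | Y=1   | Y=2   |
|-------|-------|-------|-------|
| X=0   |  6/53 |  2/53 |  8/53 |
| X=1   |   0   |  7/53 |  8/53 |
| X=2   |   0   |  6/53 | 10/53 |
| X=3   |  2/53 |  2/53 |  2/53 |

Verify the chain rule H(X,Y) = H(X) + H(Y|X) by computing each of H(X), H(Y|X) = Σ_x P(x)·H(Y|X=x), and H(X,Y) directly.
H(X) = 1.9145 bits, H(Y|X) = 1.1740 bits, H(X,Y) = 3.0885 bits

Marginal of X (row sums):
  P(X=0) = 6/53 + 2/53 + 8/53 = 16/53
  P(X=1) = 0 + 7/53 + 8/53 = 15/53
  P(X=2) = 0 + 6/53 + 10/53 = 16/53
  P(X=3) = 2/53 + 2/53 + 2/53 = 6/53
H(X) = -[(16/53)·log₂(16/53) + (15/53)·log₂(15/53) + (16/53)·log₂(16/53) + (6/53)·log₂(6/53)]
  = 0.52164 + 0.51539 + 0.52164 + 0.35581 = 1.9145 bits

H(Y|X) = Σ_x P(x)·H(Y|X=x):
  X=0: P(X=0) = 16/53, P(Y|X=0) = (3/8, 1/8, 1/2) → H(Y|X=0) = 1.40564
  X=1: P(X=1) = 15/53, P(Y|X=1) = (0, 7/15, 8/15) → H(Y|X=1) = 0.99679
  X=2: P(X=2) = 16/53, P(Y|X=2) = (0, 3/8, 5/8) → H(Y|X=2) = 0.95443
  X=3: P(X=3) = 6/53, P(Y|X=3) = (1/3, 1/3, 1/3) → H(Y|X=3) = 1.58496
H(Y|X) = (16/53)·1.40564 + (15/53)·0.99679 + (16/53)·0.95443 + (6/53)·1.58496 = 1.1740 bits

H(X,Y) = -Σ_{x,y} P(x,y) log₂ P(x,y). Per-cell terms -P(x,y)·log₂P(x,y):
  X=0: 0.35581, 0.17841, 0.41176
  X=1: 0.00000, 0.38574, 0.41176
  X=2: 0.00000, 0.35581, 0.45396
  X=3: 0.17841, 0.17841, 0.17841
  (cells with P = 0 contribute 0)
Sum of the 12 terms: H(X,Y) = 3.0885 bits

Chain rule check:
  H(X) + H(Y|X) = 1.9145 + 1.1740 = 3.0885 bits
  H(X,Y) = 3.0885 bits
✓ Chain rule verified.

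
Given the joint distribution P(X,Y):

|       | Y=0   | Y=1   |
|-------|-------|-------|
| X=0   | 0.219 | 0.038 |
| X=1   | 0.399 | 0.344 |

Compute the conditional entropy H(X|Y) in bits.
0.7581 bits

H(X|Y) = H(X,Y) - H(Y)

H(X,Y) = -Σ_{x,y} P(x,y) log₂ P(x,y). Per-cell terms -P(x,y)·log₂P(x,y):
  X=0: 0.4798284, 0.1792786
  X=1: 0.5288902, 0.5295947
Sum of the 4 terms: H(X,Y) = 1.7175919 bits

Marginal of Y (column sums):
  P(Y=0) = 0.219 + 0.399 = 0.618
  P(Y=1) = 0.038 + 0.344 = 0.382
H(Y) = -[0.618·log₂(0.618) + 0.382·log₂(0.382)]
  = 0.4290905 + 0.5303518 = 0.9594423 bits

H(X|Y) = H(X,Y) - H(Y) = 1.7175919 - 0.9594423 = 0.7581 bits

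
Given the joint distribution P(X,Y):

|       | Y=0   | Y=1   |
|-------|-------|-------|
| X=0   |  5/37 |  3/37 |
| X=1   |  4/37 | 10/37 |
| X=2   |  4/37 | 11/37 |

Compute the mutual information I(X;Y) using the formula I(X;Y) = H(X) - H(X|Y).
0.0631 bits

I(X;Y) = H(X) - H(X|Y)

Marginal of X (row sums):
  P(X=0) = 5/37 + 3/37 = 8/37
  P(X=1) = 4/37 + 10/37 = 14/37
  P(X=2) = 4/37 + 11/37 = 15/37
H(X) = -[(8/37)·log₂(8/37) + (14/37)·log₂(14/37) + (15/37)·log₂(15/37)]
  = 0.47772 + 0.53052 + 0.52807 = 1.53631 bits

Marginal of Y (column sums):
  P(Y=0) = 5/37 + 4/37 + 4/37 = 13/37
  P(Y=1) = 3/37 + 10/37 + 11/37 = 24/37
H(X|Y) = Σ_y P(y)·H(X|Y=y):
  Y=0: P(Y=0) = 13/37, P(X|Y=0) = (5/13, 4/13, 4/13) → H(X|Y=0) = 1.57662
  Y=1: P(Y=1) = 24/37, P(X|Y=1) = (1/8, 5/12, 11/24) → H(X|Y=1) = 1.41713
H(X|Y) = (13/37)·1.57662 + (24/37)·1.41713 = 1.47317 bits

I(X;Y) = H(X) - H(X|Y) = 1.53631 - 1.47317 = 0.0631 bits

Cross-check via I(X;Y) = H(X) + H(Y) - H(X,Y): computing H(Y) from the column sums and H(X,Y) from the 6 cells in the same way gives H(Y) = 0.93527 bits and H(X,Y) = 2.40844 bits, so
I(X;Y) = 1.53631 + 0.93527 - 2.40844 = 0.0631 bits ✓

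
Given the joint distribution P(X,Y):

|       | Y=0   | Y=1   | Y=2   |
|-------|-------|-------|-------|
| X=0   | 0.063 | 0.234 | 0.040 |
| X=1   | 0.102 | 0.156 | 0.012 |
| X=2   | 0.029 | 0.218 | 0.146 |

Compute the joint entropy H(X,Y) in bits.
2.7905 bits

H(X,Y) = -Σ_{x,y} P(x,y) log₂ P(x,y). Per-cell terms -P(x,y)·log₂P(x,y):
  X=0: 0.2513, 0.4903, 0.1858
  X=1: 0.3359, 0.4181, 0.0766
  X=2: 0.1481, 0.4791, 0.4053
Sum of the 9 terms: H(X,Y) = 2.7905 bits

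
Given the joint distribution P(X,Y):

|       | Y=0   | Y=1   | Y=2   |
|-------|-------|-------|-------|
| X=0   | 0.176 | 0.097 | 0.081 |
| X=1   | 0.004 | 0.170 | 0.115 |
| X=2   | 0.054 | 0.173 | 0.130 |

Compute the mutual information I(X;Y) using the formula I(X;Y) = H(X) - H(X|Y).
0.1825 bits

I(X;Y) = H(X) - H(X|Y)

Marginal of X (row sums):
  P(X=0) = 0.176 + 0.097 + 0.081 = 0.354
  P(X=1) = 0.004 + 0.170 + 0.115 = 0.289
  P(X=2) = 0.054 + 0.173 + 0.130 = 0.357
H(X) = -[0.354·log₂(0.354) + 0.289·log₂(0.289) + 0.357·log₂(0.357)]
  = 0.53036 + 0.51756 + 0.53050 = 1.5784 bits

Marginal of Y (column sums):
  P(Y=0) = 0.176 + 0.004 + 0.054 = 0.234
  P(Y=1) = 0.097 + 0.170 + 0.173 = 0.440
  P(Y=2) = 0.081 + 0.115 + 0.130 = 0.326
H(X|Y) = Σ_y P(y)·H(X|Y=y):
  Y=0: P(Y=0) = 0.234, P(X|Y=0) = (88/117, 2/117, 3/13) → H(X|Y=0) = 0.89761
  Y=1: P(Y=1) = 0.440, P(X|Y=1) = (97/440, 17/44, 173/440) → H(X|Y=1) = 1.54050
  Y=2: P(Y=2) = 0.326, P(X|Y=2) = (81/326, 115/326, 65/163) → H(X|Y=2) = 1.55834
H(X|Y) = 0.234·0.89761 + 0.440·1.54050 + 0.326·1.55834 = 1.3959 bits

I(X;Y) = H(X) - H(X|Y) = 1.5784 - 1.3959 = 0.1825 bits

Cross-check via I(X;Y) = H(X) + H(Y) - H(X,Y): computing H(Y) from the column sums and H(X,Y) from the 9 cells in the same way gives H(Y) = 1.5386 bits and H(X,Y) = 2.9345 bits, so
I(X;Y) = 1.5784 + 1.5386 - 2.9345 = 0.1825 bits ✓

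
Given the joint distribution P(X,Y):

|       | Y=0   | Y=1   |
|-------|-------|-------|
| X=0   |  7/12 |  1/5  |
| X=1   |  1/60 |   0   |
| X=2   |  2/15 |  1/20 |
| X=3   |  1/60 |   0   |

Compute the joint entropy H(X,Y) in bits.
1.7186 bits

H(X,Y) = -Σ_{x,y} P(x,y) log₂ P(x,y). Per-cell terms -P(x,y)·log₂P(x,y):
  X=0: 0.45360, 0.46439
  X=1: 0.09845, 0.00000
  X=2: 0.38759, 0.21610
  X=3: 0.09845, 0.00000
  (cells with P = 0 contribute 0)
Sum of the 8 terms: H(X,Y) = 1.7186 bits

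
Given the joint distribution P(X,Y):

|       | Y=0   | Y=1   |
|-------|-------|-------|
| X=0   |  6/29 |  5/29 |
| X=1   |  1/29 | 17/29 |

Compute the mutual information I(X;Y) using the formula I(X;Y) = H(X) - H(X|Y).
0.2282 bits

I(X;Y) = H(X) - H(X|Y)

Marginal of X (row sums):
  P(X=0) = 6/29 + 5/29 = 11/29
  P(X=1) = 1/29 + 17/29 = 18/29
H(X) = -[(11/29)·log₂(11/29) + (18/29)·log₂(18/29)]
  = 0.5305 + 0.4271 = 0.9576 bits

Marginal of Y (column sums):
  P(Y=0) = 6/29 + 1/29 = 7/29
  P(Y=1) = 5/29 + 17/29 = 22/29
H(X|Y) = Σ_y P(y)·H(X|Y=y):
  Y=0: P(Y=0) = 7/29, P(X|Y=0) = (6/7, 1/7) → H(X|Y=0) = 0.5917
  Y=1: P(Y=1) = 22/29, P(X|Y=1) = (5/22, 17/22) → H(X|Y=1) = 0.7732
H(X|Y) = (7/29)·0.5917 + (22/29)·0.7732 = 0.7294 bits

I(X;Y) = H(X) - H(X|Y) = 0.9576 - 0.7294 = 0.2282 bits

Cross-check via I(X;Y) = H(X) + H(Y) - H(X,Y): computing H(Y) from the column sums and H(X,Y) from the 4 cells in the same way gives H(Y) = 0.7973 bits and H(X,Y) = 1.5267 bits, so
I(X;Y) = 0.9576 + 0.7973 - 1.5267 = 0.2282 bits ✓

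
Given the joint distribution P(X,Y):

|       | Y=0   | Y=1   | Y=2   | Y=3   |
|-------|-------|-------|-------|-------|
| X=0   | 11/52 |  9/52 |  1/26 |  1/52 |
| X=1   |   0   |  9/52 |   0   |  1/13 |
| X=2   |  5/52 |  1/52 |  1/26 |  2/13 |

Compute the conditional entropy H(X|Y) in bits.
1.1172 bits

H(X|Y) = H(X,Y) - H(Y)

H(X,Y) = -Σ_{x,y} P(x,y) log₂ P(x,y). Per-cell terms -P(x,y)·log₂P(x,y):
  X=0: 0.47406, 0.43797, 0.18079, 0.10962
  X=1: 0.00000, 0.43797, 0.00000, 0.28465
  X=2: 0.32486, 0.10962, 0.18079, 0.41545
  (cells with P = 0 contribute 0)
Sum of the 12 terms: H(X,Y) = 2.9558 bits

Marginal of Y (column sums):
  P(Y=0) = 11/52 + 0 + 5/52 = 4/13
  P(Y=1) = 9/52 + 9/52 + 1/52 = 19/52
  P(Y=2) = 1/26 + 0 + 1/26 = 1/13
  P(Y=3) = 1/52 + 1/13 + 2/13 = 1/4
H(Y) = -[(4/13)·log₂(4/13) + (19/52)·log₂(19/52) + (1/13)·log₂(1/13) + (1/4)·log₂(1/4)]
  = 0.52321 + 0.53073 + 0.28465 + 0.50000 = 1.8386 bits

H(X|Y) = H(X,Y) - H(Y) = 2.9558 - 1.8386 = 1.1172 bits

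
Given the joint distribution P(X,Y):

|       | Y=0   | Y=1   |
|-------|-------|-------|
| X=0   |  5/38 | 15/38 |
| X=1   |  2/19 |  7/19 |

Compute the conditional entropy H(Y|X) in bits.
0.7890 bits

H(Y|X) = H(X,Y) - H(X)

H(X,Y) = -Σ_{x,y} P(x,y) log₂ P(x,y). Per-cell terms -P(x,y)·log₂P(x,y):
  X=0: 0.3850, 0.5294
  X=1: 0.3419, 0.5307
Sum of the 4 terms: H(X,Y) = 1.7870 bits

Marginal of X (row sums):
  P(X=0) = 5/38 + 15/38 = 10/19
  P(X=1) = 2/19 + 7/19 = 9/19
H(X) = -[(10/19)·log₂(10/19) + (9/19)·log₂(9/19)]
  = 0.4874 + 0.5106 = 0.9980 bits

H(Y|X) = H(X,Y) - H(X) = 1.7870 - 0.9980 = 0.7890 bits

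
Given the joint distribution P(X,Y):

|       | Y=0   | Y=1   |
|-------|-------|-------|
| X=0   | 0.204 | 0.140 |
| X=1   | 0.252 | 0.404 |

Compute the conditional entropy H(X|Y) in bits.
0.8999 bits

H(X|Y) = H(X,Y) - H(Y)

H(X,Y) = -Σ_{x,y} P(x,y) log₂ P(x,y). Per-cell terms -P(x,y)·log₂P(x,y):
  X=0: 0.4678, 0.3971
  X=1: 0.5011, 0.5283
Sum of the 4 terms: H(X,Y) = 1.8943 bits

Marginal of Y (column sums):
  P(Y=0) = 0.204 + 0.252 = 0.456
  P(Y=1) = 0.140 + 0.404 = 0.544
H(Y) = -[0.456·log₂(0.456) + 0.544·log₂(0.544)]
  = 0.5166 + 0.4778 = 0.9944 bits

H(X|Y) = H(X,Y) - H(Y) = 1.8943 - 0.9944 = 0.8999 bits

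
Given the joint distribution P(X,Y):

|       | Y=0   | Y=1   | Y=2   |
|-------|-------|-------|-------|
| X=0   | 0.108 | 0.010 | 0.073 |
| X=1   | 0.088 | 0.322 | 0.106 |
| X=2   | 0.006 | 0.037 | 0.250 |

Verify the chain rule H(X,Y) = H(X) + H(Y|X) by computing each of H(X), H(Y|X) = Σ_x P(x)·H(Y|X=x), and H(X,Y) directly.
H(X) = 1.4676 bits, H(Y|X) = 1.1197 bits, H(X,Y) = 2.5873 bits

Marginal of X (row sums):
  P(X=0) = 0.108 + 0.010 + 0.073 = 0.191
  P(X=1) = 0.088 + 0.322 + 0.106 = 0.516
  P(X=2) = 0.006 + 0.037 + 0.250 = 0.293
H(X) = -[0.191·log₂(0.191) + 0.516·log₂(0.516) + 0.293·log₂(0.293)]
  = 0.45618 + 0.49255 + 0.51891 = 1.4676 bits

H(Y|X) = Σ_x P(x)·H(Y|X=x):
  X=0: P(X=0) = 0.191, P(Y|X=0) = (108/191, 10/191, 73/191) → H(Y|X=0) = 1.21824
  X=1: P(X=1) = 0.516, P(Y|X=1) = (22/129, 161/258, 53/258) → H(Y|X=1) = 1.32878
  X=2: P(X=2) = 0.293, P(Y|X=2) = (6/293, 37/293, 250/293) → H(Y|X=2) = 0.68723
H(Y|X) = 0.191·1.21824 + 0.516·1.32878 + 0.293·0.68723 = 1.1197 bits

H(X,Y) = -Σ_{x,y} P(x,y) log₂ P(x,y). Per-cell terms -P(x,y)·log₂P(x,y):
  X=0: 0.34678, 0.06644, 0.27565
  X=1: 0.30856, 0.52643, 0.34321
  X=2: 0.04428, 0.17598, 0.50000
Sum of the 9 terms: H(X,Y) = 2.5873 bits

Chain rule check:
  H(X) + H(Y|X) = 1.4676 + 1.1197 = 2.5873 bits
  H(X,Y) = 2.5873 bits
✓ Chain rule verified.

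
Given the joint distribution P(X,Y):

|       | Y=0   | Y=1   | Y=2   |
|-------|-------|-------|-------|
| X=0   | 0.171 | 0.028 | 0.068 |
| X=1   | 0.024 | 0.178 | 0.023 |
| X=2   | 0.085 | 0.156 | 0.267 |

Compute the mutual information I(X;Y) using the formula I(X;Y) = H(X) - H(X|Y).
0.2942 bits

I(X;Y) = H(X) - H(X|Y)

Marginal of X (row sums):
  P(X=0) = 0.171 + 0.028 + 0.068 = 0.267
  P(X=1) = 0.024 + 0.178 + 0.023 = 0.225
  P(X=2) = 0.085 + 0.156 + 0.267 = 0.508
H(X) = -[0.267·log₂(0.267) + 0.225·log₂(0.225) + 0.508·log₂(0.508)]
  = 0.5086586 + 0.4842007 + 0.4963666 = 1.489226 bits

Marginal of Y (column sums):
  P(Y=0) = 0.171 + 0.024 + 0.085 = 0.280
  P(Y=1) = 0.028 + 0.178 + 0.156 = 0.362
  P(Y=2) = 0.068 + 0.023 + 0.267 = 0.358
H(X|Y) = Σ_y P(y)·H(X|Y=y):
  Y=0: P(Y=0) = 0.280, P(X|Y=0) = (171/280, 3/35, 17/56) → H(X|Y=0) = 1.2603898
  Y=1: P(Y=1) = 0.362, P(X|Y=1) = (14/181, 89/181, 78/181) → H(X|Y=1) = 1.3125276
  Y=2: P(Y=2) = 0.358, P(X|Y=2) = (34/179, 23/358, 267/358) → H(X|Y=2) = 1.0251699
H(X|Y) = 0.280·1.2603898 + 0.362·1.3125276 + 0.358·1.0251699 = 1.195055 bits

I(X;Y) = H(X) - H(X|Y) = 1.489226 - 1.195055 = 0.2942 bits

Cross-check via I(X;Y) = H(X) + H(Y) - H(X,Y): computing H(Y) from the column sums and H(X,Y) from the 9 cells in the same way gives H(Y) = 1.575435 bits and H(X,Y) = 2.770490 bits, so
I(X;Y) = 1.489226 + 1.575435 - 2.770490 = 0.2942 bits ✓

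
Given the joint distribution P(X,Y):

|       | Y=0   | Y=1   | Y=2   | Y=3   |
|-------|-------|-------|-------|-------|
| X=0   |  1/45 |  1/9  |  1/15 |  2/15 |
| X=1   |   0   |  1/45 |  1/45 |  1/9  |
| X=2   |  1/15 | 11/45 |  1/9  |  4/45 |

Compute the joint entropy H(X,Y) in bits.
3.1385 bits

H(X,Y) = -Σ_{x,y} P(x,y) log₂ P(x,y). Per-cell terms -P(x,y)·log₂P(x,y):
  X=0: 0.12204, 0.35221, 0.26046, 0.38759
  X=1: 0.00000, 0.12204, 0.12204, 0.35221
  X=2: 0.26046, 0.49681, 0.35221, 0.31039
  (cells with P = 0 contribute 0)
Sum of the 12 terms: H(X,Y) = 3.1385 bits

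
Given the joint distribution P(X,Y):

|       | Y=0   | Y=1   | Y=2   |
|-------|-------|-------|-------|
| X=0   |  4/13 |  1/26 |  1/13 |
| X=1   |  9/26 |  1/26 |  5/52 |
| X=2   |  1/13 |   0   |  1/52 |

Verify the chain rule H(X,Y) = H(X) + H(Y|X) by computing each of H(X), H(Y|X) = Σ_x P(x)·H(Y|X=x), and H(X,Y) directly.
H(X) = 1.3579 bits, H(Y|X) = 1.0605 bits, H(X,Y) = 2.4184 bits

Marginal of X (row sums):
  P(X=0) = 4/13 + 1/26 + 1/13 = 11/26
  P(X=1) = 9/26 + 1/26 + 5/52 = 25/52
  P(X=2) = 1/13 + 0 + 1/52 = 5/52
H(X) = -[(11/26)·log₂(11/26) + (25/52)·log₂(25/52) + (5/52)·log₂(5/52)]
  = 0.52504 + 0.50797 + 0.32486 = 1.3579 bits

H(Y|X) = Σ_x P(x)·H(Y|X=x):
  X=0: P(X=0) = 11/26, P(Y|X=0) = (8/11, 1/11, 2/11) → H(Y|X=0) = 1.09580
  X=1: P(X=1) = 25/52, P(Y|X=1) = (18/25, 2/25, 1/5) → H(Y|X=1) = 1.09712
  X=2: P(X=2) = 5/52, P(Y|X=2) = (4/5, 0, 1/5) → H(Y|X=2) = 0.72193
H(Y|X) = (11/26)·1.09580 + (25/52)·1.09712 + (5/52)·0.72193 = 1.0605 bits

H(X,Y) = -Σ_{x,y} P(x,y) log₂ P(x,y). Per-cell terms -P(x,y)·log₂P(x,y):
  X=0: 0.52321, 0.18079, 0.28465
  X=1: 0.52979, 0.18079, 0.32486
  X=2: 0.28465, 0.00000, 0.10962
  (cells with P = 0 contribute 0)
Sum of the 9 terms: H(X,Y) = 2.4184 bits

Chain rule check:
  H(X) + H(Y|X) = 1.3579 + 1.0605 = 2.4184 bits
  H(X,Y) = 2.4184 bits
✓ Chain rule verified.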